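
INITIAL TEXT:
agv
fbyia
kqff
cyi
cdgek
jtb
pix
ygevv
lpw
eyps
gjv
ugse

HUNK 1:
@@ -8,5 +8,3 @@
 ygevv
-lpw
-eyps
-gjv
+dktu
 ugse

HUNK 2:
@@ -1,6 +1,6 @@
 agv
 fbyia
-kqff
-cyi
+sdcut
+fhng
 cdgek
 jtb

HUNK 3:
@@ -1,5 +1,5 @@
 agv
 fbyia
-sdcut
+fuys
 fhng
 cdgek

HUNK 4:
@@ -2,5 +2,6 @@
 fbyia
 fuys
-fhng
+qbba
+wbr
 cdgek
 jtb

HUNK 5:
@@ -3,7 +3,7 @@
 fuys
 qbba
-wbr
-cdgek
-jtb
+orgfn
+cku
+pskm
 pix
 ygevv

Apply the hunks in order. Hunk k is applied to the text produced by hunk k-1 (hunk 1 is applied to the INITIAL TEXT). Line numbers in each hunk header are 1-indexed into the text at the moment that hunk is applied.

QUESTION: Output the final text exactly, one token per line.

Hunk 1: at line 8 remove [lpw,eyps,gjv] add [dktu] -> 10 lines: agv fbyia kqff cyi cdgek jtb pix ygevv dktu ugse
Hunk 2: at line 1 remove [kqff,cyi] add [sdcut,fhng] -> 10 lines: agv fbyia sdcut fhng cdgek jtb pix ygevv dktu ugse
Hunk 3: at line 1 remove [sdcut] add [fuys] -> 10 lines: agv fbyia fuys fhng cdgek jtb pix ygevv dktu ugse
Hunk 4: at line 2 remove [fhng] add [qbba,wbr] -> 11 lines: agv fbyia fuys qbba wbr cdgek jtb pix ygevv dktu ugse
Hunk 5: at line 3 remove [wbr,cdgek,jtb] add [orgfn,cku,pskm] -> 11 lines: agv fbyia fuys qbba orgfn cku pskm pix ygevv dktu ugse

Answer: agv
fbyia
fuys
qbba
orgfn
cku
pskm
pix
ygevv
dktu
ugse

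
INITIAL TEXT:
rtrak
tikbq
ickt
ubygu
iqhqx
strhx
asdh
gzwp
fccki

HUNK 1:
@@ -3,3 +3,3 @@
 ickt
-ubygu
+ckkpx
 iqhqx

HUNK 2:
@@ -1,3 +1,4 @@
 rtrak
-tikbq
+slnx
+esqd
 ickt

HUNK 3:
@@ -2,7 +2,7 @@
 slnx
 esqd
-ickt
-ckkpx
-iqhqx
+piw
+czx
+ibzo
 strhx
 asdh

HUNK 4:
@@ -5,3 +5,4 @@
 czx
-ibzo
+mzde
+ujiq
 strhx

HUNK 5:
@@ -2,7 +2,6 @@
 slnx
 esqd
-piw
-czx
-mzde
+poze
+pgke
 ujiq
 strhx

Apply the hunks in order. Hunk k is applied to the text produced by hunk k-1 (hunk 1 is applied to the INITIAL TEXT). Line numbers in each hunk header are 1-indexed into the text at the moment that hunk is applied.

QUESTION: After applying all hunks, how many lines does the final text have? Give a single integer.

Answer: 10

Derivation:
Hunk 1: at line 3 remove [ubygu] add [ckkpx] -> 9 lines: rtrak tikbq ickt ckkpx iqhqx strhx asdh gzwp fccki
Hunk 2: at line 1 remove [tikbq] add [slnx,esqd] -> 10 lines: rtrak slnx esqd ickt ckkpx iqhqx strhx asdh gzwp fccki
Hunk 3: at line 2 remove [ickt,ckkpx,iqhqx] add [piw,czx,ibzo] -> 10 lines: rtrak slnx esqd piw czx ibzo strhx asdh gzwp fccki
Hunk 4: at line 5 remove [ibzo] add [mzde,ujiq] -> 11 lines: rtrak slnx esqd piw czx mzde ujiq strhx asdh gzwp fccki
Hunk 5: at line 2 remove [piw,czx,mzde] add [poze,pgke] -> 10 lines: rtrak slnx esqd poze pgke ujiq strhx asdh gzwp fccki
Final line count: 10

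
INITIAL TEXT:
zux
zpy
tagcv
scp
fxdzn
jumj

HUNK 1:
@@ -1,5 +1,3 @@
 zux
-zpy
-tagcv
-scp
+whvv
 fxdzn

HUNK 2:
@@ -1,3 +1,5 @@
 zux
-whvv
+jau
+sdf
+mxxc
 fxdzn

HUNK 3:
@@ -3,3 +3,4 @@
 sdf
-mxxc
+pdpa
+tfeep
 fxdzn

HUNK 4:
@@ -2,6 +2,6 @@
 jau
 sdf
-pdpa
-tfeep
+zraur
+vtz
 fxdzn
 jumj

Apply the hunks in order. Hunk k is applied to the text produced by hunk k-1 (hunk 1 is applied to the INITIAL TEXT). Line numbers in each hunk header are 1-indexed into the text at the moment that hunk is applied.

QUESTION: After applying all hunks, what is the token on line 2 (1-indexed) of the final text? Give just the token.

Answer: jau

Derivation:
Hunk 1: at line 1 remove [zpy,tagcv,scp] add [whvv] -> 4 lines: zux whvv fxdzn jumj
Hunk 2: at line 1 remove [whvv] add [jau,sdf,mxxc] -> 6 lines: zux jau sdf mxxc fxdzn jumj
Hunk 3: at line 3 remove [mxxc] add [pdpa,tfeep] -> 7 lines: zux jau sdf pdpa tfeep fxdzn jumj
Hunk 4: at line 2 remove [pdpa,tfeep] add [zraur,vtz] -> 7 lines: zux jau sdf zraur vtz fxdzn jumj
Final line 2: jau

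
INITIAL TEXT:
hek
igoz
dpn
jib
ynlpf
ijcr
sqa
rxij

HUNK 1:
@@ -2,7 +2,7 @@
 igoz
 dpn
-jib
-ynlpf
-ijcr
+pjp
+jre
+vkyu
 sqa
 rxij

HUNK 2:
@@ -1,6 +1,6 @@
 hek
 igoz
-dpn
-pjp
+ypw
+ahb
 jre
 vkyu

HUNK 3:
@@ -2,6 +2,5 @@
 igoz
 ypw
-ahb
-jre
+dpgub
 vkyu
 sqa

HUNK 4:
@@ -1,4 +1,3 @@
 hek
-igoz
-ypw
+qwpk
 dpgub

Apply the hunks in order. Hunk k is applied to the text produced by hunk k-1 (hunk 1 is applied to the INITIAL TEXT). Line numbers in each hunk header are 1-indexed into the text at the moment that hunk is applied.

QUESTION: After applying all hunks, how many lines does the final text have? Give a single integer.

Hunk 1: at line 2 remove [jib,ynlpf,ijcr] add [pjp,jre,vkyu] -> 8 lines: hek igoz dpn pjp jre vkyu sqa rxij
Hunk 2: at line 1 remove [dpn,pjp] add [ypw,ahb] -> 8 lines: hek igoz ypw ahb jre vkyu sqa rxij
Hunk 3: at line 2 remove [ahb,jre] add [dpgub] -> 7 lines: hek igoz ypw dpgub vkyu sqa rxij
Hunk 4: at line 1 remove [igoz,ypw] add [qwpk] -> 6 lines: hek qwpk dpgub vkyu sqa rxij
Final line count: 6

Answer: 6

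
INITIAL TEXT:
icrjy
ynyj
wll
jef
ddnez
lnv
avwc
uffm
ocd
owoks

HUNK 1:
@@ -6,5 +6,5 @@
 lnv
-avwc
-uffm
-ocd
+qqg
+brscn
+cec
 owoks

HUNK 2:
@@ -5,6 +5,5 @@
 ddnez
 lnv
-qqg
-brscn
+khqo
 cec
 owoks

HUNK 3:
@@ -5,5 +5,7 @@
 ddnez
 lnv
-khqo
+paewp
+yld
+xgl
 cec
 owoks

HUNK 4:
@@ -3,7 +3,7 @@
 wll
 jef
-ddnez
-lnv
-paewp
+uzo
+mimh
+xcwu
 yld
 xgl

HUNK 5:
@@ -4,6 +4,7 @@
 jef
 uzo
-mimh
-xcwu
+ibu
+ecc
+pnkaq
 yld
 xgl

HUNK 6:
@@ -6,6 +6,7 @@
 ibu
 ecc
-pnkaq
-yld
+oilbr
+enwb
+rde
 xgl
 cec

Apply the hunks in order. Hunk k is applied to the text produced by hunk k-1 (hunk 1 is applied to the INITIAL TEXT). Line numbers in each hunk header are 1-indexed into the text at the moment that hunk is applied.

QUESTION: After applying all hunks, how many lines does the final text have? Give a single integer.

Hunk 1: at line 6 remove [avwc,uffm,ocd] add [qqg,brscn,cec] -> 10 lines: icrjy ynyj wll jef ddnez lnv qqg brscn cec owoks
Hunk 2: at line 5 remove [qqg,brscn] add [khqo] -> 9 lines: icrjy ynyj wll jef ddnez lnv khqo cec owoks
Hunk 3: at line 5 remove [khqo] add [paewp,yld,xgl] -> 11 lines: icrjy ynyj wll jef ddnez lnv paewp yld xgl cec owoks
Hunk 4: at line 3 remove [ddnez,lnv,paewp] add [uzo,mimh,xcwu] -> 11 lines: icrjy ynyj wll jef uzo mimh xcwu yld xgl cec owoks
Hunk 5: at line 4 remove [mimh,xcwu] add [ibu,ecc,pnkaq] -> 12 lines: icrjy ynyj wll jef uzo ibu ecc pnkaq yld xgl cec owoks
Hunk 6: at line 6 remove [pnkaq,yld] add [oilbr,enwb,rde] -> 13 lines: icrjy ynyj wll jef uzo ibu ecc oilbr enwb rde xgl cec owoks
Final line count: 13

Answer: 13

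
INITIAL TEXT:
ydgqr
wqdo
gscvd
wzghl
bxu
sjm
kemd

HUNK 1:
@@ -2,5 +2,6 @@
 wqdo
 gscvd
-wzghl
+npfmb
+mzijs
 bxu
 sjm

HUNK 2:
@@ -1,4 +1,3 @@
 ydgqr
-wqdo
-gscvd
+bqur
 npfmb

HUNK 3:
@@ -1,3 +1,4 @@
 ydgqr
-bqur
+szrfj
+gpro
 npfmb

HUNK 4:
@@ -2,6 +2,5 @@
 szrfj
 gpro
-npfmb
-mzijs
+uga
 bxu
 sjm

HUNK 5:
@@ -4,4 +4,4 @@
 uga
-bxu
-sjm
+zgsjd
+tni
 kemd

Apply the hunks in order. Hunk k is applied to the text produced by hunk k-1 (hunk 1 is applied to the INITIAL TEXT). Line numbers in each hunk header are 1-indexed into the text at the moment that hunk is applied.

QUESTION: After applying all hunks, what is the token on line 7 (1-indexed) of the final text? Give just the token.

Answer: kemd

Derivation:
Hunk 1: at line 2 remove [wzghl] add [npfmb,mzijs] -> 8 lines: ydgqr wqdo gscvd npfmb mzijs bxu sjm kemd
Hunk 2: at line 1 remove [wqdo,gscvd] add [bqur] -> 7 lines: ydgqr bqur npfmb mzijs bxu sjm kemd
Hunk 3: at line 1 remove [bqur] add [szrfj,gpro] -> 8 lines: ydgqr szrfj gpro npfmb mzijs bxu sjm kemd
Hunk 4: at line 2 remove [npfmb,mzijs] add [uga] -> 7 lines: ydgqr szrfj gpro uga bxu sjm kemd
Hunk 5: at line 4 remove [bxu,sjm] add [zgsjd,tni] -> 7 lines: ydgqr szrfj gpro uga zgsjd tni kemd
Final line 7: kemd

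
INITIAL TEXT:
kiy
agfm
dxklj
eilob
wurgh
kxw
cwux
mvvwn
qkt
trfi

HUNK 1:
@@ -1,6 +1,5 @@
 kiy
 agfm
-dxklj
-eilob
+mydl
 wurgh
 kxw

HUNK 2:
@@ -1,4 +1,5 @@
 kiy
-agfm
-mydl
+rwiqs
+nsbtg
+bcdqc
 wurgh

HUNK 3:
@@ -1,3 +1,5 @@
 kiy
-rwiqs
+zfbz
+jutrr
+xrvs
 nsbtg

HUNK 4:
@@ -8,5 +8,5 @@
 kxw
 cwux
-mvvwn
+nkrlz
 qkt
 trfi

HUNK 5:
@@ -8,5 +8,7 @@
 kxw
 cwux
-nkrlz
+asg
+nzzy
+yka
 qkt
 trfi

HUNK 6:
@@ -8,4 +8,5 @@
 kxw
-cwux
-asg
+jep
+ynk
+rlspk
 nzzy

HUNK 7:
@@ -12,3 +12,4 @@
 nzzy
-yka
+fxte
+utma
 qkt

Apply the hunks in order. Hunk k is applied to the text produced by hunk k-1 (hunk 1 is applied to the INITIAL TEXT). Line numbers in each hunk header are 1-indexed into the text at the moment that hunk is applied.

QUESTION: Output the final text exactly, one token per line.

Hunk 1: at line 1 remove [dxklj,eilob] add [mydl] -> 9 lines: kiy agfm mydl wurgh kxw cwux mvvwn qkt trfi
Hunk 2: at line 1 remove [agfm,mydl] add [rwiqs,nsbtg,bcdqc] -> 10 lines: kiy rwiqs nsbtg bcdqc wurgh kxw cwux mvvwn qkt trfi
Hunk 3: at line 1 remove [rwiqs] add [zfbz,jutrr,xrvs] -> 12 lines: kiy zfbz jutrr xrvs nsbtg bcdqc wurgh kxw cwux mvvwn qkt trfi
Hunk 4: at line 8 remove [mvvwn] add [nkrlz] -> 12 lines: kiy zfbz jutrr xrvs nsbtg bcdqc wurgh kxw cwux nkrlz qkt trfi
Hunk 5: at line 8 remove [nkrlz] add [asg,nzzy,yka] -> 14 lines: kiy zfbz jutrr xrvs nsbtg bcdqc wurgh kxw cwux asg nzzy yka qkt trfi
Hunk 6: at line 8 remove [cwux,asg] add [jep,ynk,rlspk] -> 15 lines: kiy zfbz jutrr xrvs nsbtg bcdqc wurgh kxw jep ynk rlspk nzzy yka qkt trfi
Hunk 7: at line 12 remove [yka] add [fxte,utma] -> 16 lines: kiy zfbz jutrr xrvs nsbtg bcdqc wurgh kxw jep ynk rlspk nzzy fxte utma qkt trfi

Answer: kiy
zfbz
jutrr
xrvs
nsbtg
bcdqc
wurgh
kxw
jep
ynk
rlspk
nzzy
fxte
utma
qkt
trfi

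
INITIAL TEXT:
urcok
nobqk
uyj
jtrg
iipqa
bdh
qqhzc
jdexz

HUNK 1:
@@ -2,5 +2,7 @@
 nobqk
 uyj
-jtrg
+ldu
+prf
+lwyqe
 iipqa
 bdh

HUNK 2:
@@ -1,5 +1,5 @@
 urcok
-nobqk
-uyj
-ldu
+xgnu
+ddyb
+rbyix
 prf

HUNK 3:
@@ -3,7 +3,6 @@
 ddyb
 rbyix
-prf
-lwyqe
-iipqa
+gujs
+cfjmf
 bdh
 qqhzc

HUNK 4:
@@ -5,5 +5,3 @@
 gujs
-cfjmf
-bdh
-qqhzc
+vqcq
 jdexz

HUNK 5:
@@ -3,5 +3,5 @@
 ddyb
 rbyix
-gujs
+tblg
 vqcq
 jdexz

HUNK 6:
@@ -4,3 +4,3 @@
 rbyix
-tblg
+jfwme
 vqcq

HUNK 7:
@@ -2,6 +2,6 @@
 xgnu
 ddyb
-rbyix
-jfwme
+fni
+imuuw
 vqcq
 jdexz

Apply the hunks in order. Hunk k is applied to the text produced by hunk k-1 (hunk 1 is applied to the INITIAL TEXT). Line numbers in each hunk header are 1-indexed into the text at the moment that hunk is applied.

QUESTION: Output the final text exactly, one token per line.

Answer: urcok
xgnu
ddyb
fni
imuuw
vqcq
jdexz

Derivation:
Hunk 1: at line 2 remove [jtrg] add [ldu,prf,lwyqe] -> 10 lines: urcok nobqk uyj ldu prf lwyqe iipqa bdh qqhzc jdexz
Hunk 2: at line 1 remove [nobqk,uyj,ldu] add [xgnu,ddyb,rbyix] -> 10 lines: urcok xgnu ddyb rbyix prf lwyqe iipqa bdh qqhzc jdexz
Hunk 3: at line 3 remove [prf,lwyqe,iipqa] add [gujs,cfjmf] -> 9 lines: urcok xgnu ddyb rbyix gujs cfjmf bdh qqhzc jdexz
Hunk 4: at line 5 remove [cfjmf,bdh,qqhzc] add [vqcq] -> 7 lines: urcok xgnu ddyb rbyix gujs vqcq jdexz
Hunk 5: at line 3 remove [gujs] add [tblg] -> 7 lines: urcok xgnu ddyb rbyix tblg vqcq jdexz
Hunk 6: at line 4 remove [tblg] add [jfwme] -> 7 lines: urcok xgnu ddyb rbyix jfwme vqcq jdexz
Hunk 7: at line 2 remove [rbyix,jfwme] add [fni,imuuw] -> 7 lines: urcok xgnu ddyb fni imuuw vqcq jdexz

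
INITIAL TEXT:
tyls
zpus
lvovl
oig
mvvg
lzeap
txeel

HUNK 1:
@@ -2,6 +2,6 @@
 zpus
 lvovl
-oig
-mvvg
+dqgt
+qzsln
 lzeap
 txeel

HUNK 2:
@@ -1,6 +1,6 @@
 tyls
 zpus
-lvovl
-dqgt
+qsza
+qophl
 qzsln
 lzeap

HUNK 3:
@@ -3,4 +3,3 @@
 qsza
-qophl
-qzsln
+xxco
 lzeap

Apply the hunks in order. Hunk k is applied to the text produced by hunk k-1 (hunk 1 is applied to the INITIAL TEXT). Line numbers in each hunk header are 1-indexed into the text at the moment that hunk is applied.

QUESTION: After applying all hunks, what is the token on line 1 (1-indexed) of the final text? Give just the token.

Answer: tyls

Derivation:
Hunk 1: at line 2 remove [oig,mvvg] add [dqgt,qzsln] -> 7 lines: tyls zpus lvovl dqgt qzsln lzeap txeel
Hunk 2: at line 1 remove [lvovl,dqgt] add [qsza,qophl] -> 7 lines: tyls zpus qsza qophl qzsln lzeap txeel
Hunk 3: at line 3 remove [qophl,qzsln] add [xxco] -> 6 lines: tyls zpus qsza xxco lzeap txeel
Final line 1: tyls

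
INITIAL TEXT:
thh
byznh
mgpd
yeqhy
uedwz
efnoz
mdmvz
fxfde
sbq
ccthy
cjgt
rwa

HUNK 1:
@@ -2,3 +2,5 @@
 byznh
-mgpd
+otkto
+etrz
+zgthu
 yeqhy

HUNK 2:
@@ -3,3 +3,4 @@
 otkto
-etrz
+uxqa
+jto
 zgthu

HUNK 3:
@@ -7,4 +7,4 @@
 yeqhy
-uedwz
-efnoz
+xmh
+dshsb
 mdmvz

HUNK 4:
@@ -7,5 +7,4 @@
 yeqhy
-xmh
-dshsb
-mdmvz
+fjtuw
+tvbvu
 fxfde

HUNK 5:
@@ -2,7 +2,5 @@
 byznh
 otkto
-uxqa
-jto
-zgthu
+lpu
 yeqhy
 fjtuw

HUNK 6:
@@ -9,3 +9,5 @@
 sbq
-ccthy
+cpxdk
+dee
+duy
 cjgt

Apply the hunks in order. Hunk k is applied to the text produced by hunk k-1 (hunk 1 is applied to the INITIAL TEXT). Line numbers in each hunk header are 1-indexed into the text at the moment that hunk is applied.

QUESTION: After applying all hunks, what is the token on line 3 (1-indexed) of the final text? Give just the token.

Hunk 1: at line 2 remove [mgpd] add [otkto,etrz,zgthu] -> 14 lines: thh byznh otkto etrz zgthu yeqhy uedwz efnoz mdmvz fxfde sbq ccthy cjgt rwa
Hunk 2: at line 3 remove [etrz] add [uxqa,jto] -> 15 lines: thh byznh otkto uxqa jto zgthu yeqhy uedwz efnoz mdmvz fxfde sbq ccthy cjgt rwa
Hunk 3: at line 7 remove [uedwz,efnoz] add [xmh,dshsb] -> 15 lines: thh byznh otkto uxqa jto zgthu yeqhy xmh dshsb mdmvz fxfde sbq ccthy cjgt rwa
Hunk 4: at line 7 remove [xmh,dshsb,mdmvz] add [fjtuw,tvbvu] -> 14 lines: thh byznh otkto uxqa jto zgthu yeqhy fjtuw tvbvu fxfde sbq ccthy cjgt rwa
Hunk 5: at line 2 remove [uxqa,jto,zgthu] add [lpu] -> 12 lines: thh byznh otkto lpu yeqhy fjtuw tvbvu fxfde sbq ccthy cjgt rwa
Hunk 6: at line 9 remove [ccthy] add [cpxdk,dee,duy] -> 14 lines: thh byznh otkto lpu yeqhy fjtuw tvbvu fxfde sbq cpxdk dee duy cjgt rwa
Final line 3: otkto

Answer: otkto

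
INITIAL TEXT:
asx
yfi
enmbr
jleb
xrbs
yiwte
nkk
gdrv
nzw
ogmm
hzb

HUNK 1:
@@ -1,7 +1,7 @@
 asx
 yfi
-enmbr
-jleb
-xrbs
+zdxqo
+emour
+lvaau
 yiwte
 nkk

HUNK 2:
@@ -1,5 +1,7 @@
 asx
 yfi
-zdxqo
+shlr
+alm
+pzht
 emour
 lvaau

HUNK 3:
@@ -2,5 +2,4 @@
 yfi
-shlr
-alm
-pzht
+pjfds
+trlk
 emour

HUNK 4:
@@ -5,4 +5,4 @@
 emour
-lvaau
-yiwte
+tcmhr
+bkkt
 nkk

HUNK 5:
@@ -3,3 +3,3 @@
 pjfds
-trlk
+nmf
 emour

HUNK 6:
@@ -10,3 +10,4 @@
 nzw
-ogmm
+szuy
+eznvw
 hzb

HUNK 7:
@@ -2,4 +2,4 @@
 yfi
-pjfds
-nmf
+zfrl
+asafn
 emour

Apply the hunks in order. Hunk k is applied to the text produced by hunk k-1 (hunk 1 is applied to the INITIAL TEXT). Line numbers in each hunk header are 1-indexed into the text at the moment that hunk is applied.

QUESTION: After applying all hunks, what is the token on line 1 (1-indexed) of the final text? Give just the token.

Answer: asx

Derivation:
Hunk 1: at line 1 remove [enmbr,jleb,xrbs] add [zdxqo,emour,lvaau] -> 11 lines: asx yfi zdxqo emour lvaau yiwte nkk gdrv nzw ogmm hzb
Hunk 2: at line 1 remove [zdxqo] add [shlr,alm,pzht] -> 13 lines: asx yfi shlr alm pzht emour lvaau yiwte nkk gdrv nzw ogmm hzb
Hunk 3: at line 2 remove [shlr,alm,pzht] add [pjfds,trlk] -> 12 lines: asx yfi pjfds trlk emour lvaau yiwte nkk gdrv nzw ogmm hzb
Hunk 4: at line 5 remove [lvaau,yiwte] add [tcmhr,bkkt] -> 12 lines: asx yfi pjfds trlk emour tcmhr bkkt nkk gdrv nzw ogmm hzb
Hunk 5: at line 3 remove [trlk] add [nmf] -> 12 lines: asx yfi pjfds nmf emour tcmhr bkkt nkk gdrv nzw ogmm hzb
Hunk 6: at line 10 remove [ogmm] add [szuy,eznvw] -> 13 lines: asx yfi pjfds nmf emour tcmhr bkkt nkk gdrv nzw szuy eznvw hzb
Hunk 7: at line 2 remove [pjfds,nmf] add [zfrl,asafn] -> 13 lines: asx yfi zfrl asafn emour tcmhr bkkt nkk gdrv nzw szuy eznvw hzb
Final line 1: asx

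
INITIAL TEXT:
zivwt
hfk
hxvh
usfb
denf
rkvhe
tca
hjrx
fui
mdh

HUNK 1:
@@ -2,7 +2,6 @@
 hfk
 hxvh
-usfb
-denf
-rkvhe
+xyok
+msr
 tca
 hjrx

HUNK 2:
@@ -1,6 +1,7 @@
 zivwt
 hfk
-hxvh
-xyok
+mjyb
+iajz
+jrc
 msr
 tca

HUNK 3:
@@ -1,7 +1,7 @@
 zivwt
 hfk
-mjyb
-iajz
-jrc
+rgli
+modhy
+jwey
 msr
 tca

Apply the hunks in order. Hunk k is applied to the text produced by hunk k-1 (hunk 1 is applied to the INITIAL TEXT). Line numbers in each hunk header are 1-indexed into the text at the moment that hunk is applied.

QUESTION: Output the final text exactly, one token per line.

Hunk 1: at line 2 remove [usfb,denf,rkvhe] add [xyok,msr] -> 9 lines: zivwt hfk hxvh xyok msr tca hjrx fui mdh
Hunk 2: at line 1 remove [hxvh,xyok] add [mjyb,iajz,jrc] -> 10 lines: zivwt hfk mjyb iajz jrc msr tca hjrx fui mdh
Hunk 3: at line 1 remove [mjyb,iajz,jrc] add [rgli,modhy,jwey] -> 10 lines: zivwt hfk rgli modhy jwey msr tca hjrx fui mdh

Answer: zivwt
hfk
rgli
modhy
jwey
msr
tca
hjrx
fui
mdh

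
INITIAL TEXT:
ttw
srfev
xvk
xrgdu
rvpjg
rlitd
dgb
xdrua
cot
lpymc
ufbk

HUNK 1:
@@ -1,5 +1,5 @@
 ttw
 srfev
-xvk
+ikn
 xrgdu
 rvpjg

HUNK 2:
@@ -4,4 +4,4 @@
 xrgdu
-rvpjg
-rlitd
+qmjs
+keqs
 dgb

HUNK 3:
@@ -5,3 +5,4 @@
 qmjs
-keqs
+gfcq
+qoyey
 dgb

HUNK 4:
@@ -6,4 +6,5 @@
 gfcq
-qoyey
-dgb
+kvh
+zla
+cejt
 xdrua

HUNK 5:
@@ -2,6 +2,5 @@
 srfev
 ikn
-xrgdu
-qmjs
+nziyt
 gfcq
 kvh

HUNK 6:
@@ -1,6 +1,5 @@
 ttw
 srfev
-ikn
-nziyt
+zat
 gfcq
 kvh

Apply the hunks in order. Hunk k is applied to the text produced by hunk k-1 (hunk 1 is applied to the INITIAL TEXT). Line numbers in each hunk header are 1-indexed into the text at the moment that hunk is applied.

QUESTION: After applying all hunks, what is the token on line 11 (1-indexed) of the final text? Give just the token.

Answer: ufbk

Derivation:
Hunk 1: at line 1 remove [xvk] add [ikn] -> 11 lines: ttw srfev ikn xrgdu rvpjg rlitd dgb xdrua cot lpymc ufbk
Hunk 2: at line 4 remove [rvpjg,rlitd] add [qmjs,keqs] -> 11 lines: ttw srfev ikn xrgdu qmjs keqs dgb xdrua cot lpymc ufbk
Hunk 3: at line 5 remove [keqs] add [gfcq,qoyey] -> 12 lines: ttw srfev ikn xrgdu qmjs gfcq qoyey dgb xdrua cot lpymc ufbk
Hunk 4: at line 6 remove [qoyey,dgb] add [kvh,zla,cejt] -> 13 lines: ttw srfev ikn xrgdu qmjs gfcq kvh zla cejt xdrua cot lpymc ufbk
Hunk 5: at line 2 remove [xrgdu,qmjs] add [nziyt] -> 12 lines: ttw srfev ikn nziyt gfcq kvh zla cejt xdrua cot lpymc ufbk
Hunk 6: at line 1 remove [ikn,nziyt] add [zat] -> 11 lines: ttw srfev zat gfcq kvh zla cejt xdrua cot lpymc ufbk
Final line 11: ufbk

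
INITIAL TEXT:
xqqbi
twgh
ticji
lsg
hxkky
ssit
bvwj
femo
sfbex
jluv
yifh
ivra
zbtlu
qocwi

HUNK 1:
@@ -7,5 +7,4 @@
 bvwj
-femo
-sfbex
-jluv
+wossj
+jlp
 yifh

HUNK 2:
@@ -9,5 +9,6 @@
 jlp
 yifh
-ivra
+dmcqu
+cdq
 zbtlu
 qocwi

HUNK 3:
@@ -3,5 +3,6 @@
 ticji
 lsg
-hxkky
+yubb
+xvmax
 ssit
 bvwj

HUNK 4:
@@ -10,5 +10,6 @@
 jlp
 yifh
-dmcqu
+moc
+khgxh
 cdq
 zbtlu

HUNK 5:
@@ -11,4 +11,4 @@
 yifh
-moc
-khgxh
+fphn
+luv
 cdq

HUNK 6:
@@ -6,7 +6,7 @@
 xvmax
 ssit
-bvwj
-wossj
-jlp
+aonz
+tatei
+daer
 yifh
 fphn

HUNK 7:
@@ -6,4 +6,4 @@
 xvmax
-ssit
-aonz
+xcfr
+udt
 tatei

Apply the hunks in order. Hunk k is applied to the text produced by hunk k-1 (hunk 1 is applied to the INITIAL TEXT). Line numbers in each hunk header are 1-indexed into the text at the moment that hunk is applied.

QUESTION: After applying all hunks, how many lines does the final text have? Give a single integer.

Hunk 1: at line 7 remove [femo,sfbex,jluv] add [wossj,jlp] -> 13 lines: xqqbi twgh ticji lsg hxkky ssit bvwj wossj jlp yifh ivra zbtlu qocwi
Hunk 2: at line 9 remove [ivra] add [dmcqu,cdq] -> 14 lines: xqqbi twgh ticji lsg hxkky ssit bvwj wossj jlp yifh dmcqu cdq zbtlu qocwi
Hunk 3: at line 3 remove [hxkky] add [yubb,xvmax] -> 15 lines: xqqbi twgh ticji lsg yubb xvmax ssit bvwj wossj jlp yifh dmcqu cdq zbtlu qocwi
Hunk 4: at line 10 remove [dmcqu] add [moc,khgxh] -> 16 lines: xqqbi twgh ticji lsg yubb xvmax ssit bvwj wossj jlp yifh moc khgxh cdq zbtlu qocwi
Hunk 5: at line 11 remove [moc,khgxh] add [fphn,luv] -> 16 lines: xqqbi twgh ticji lsg yubb xvmax ssit bvwj wossj jlp yifh fphn luv cdq zbtlu qocwi
Hunk 6: at line 6 remove [bvwj,wossj,jlp] add [aonz,tatei,daer] -> 16 lines: xqqbi twgh ticji lsg yubb xvmax ssit aonz tatei daer yifh fphn luv cdq zbtlu qocwi
Hunk 7: at line 6 remove [ssit,aonz] add [xcfr,udt] -> 16 lines: xqqbi twgh ticji lsg yubb xvmax xcfr udt tatei daer yifh fphn luv cdq zbtlu qocwi
Final line count: 16

Answer: 16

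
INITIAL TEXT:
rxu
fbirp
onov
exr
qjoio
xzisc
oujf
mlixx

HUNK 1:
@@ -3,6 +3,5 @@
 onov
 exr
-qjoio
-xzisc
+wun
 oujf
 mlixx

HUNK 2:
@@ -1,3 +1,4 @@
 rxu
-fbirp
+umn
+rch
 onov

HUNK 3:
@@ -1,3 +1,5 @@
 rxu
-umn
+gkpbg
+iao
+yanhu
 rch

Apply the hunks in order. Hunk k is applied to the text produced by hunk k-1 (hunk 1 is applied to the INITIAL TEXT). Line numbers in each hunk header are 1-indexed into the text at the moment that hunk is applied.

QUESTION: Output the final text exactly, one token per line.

Answer: rxu
gkpbg
iao
yanhu
rch
onov
exr
wun
oujf
mlixx

Derivation:
Hunk 1: at line 3 remove [qjoio,xzisc] add [wun] -> 7 lines: rxu fbirp onov exr wun oujf mlixx
Hunk 2: at line 1 remove [fbirp] add [umn,rch] -> 8 lines: rxu umn rch onov exr wun oujf mlixx
Hunk 3: at line 1 remove [umn] add [gkpbg,iao,yanhu] -> 10 lines: rxu gkpbg iao yanhu rch onov exr wun oujf mlixx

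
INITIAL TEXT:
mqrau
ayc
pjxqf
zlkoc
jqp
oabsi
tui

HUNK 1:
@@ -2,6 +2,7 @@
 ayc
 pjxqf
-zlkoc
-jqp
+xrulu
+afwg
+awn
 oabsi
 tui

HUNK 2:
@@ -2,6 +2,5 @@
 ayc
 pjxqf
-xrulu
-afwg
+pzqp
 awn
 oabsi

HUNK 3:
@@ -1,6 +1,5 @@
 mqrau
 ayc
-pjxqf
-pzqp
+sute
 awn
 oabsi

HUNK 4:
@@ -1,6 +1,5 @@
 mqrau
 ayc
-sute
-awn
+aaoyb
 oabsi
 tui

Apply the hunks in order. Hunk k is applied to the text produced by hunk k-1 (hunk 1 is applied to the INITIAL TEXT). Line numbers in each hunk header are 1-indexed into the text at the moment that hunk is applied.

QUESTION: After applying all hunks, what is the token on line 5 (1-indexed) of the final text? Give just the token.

Answer: tui

Derivation:
Hunk 1: at line 2 remove [zlkoc,jqp] add [xrulu,afwg,awn] -> 8 lines: mqrau ayc pjxqf xrulu afwg awn oabsi tui
Hunk 2: at line 2 remove [xrulu,afwg] add [pzqp] -> 7 lines: mqrau ayc pjxqf pzqp awn oabsi tui
Hunk 3: at line 1 remove [pjxqf,pzqp] add [sute] -> 6 lines: mqrau ayc sute awn oabsi tui
Hunk 4: at line 1 remove [sute,awn] add [aaoyb] -> 5 lines: mqrau ayc aaoyb oabsi tui
Final line 5: tui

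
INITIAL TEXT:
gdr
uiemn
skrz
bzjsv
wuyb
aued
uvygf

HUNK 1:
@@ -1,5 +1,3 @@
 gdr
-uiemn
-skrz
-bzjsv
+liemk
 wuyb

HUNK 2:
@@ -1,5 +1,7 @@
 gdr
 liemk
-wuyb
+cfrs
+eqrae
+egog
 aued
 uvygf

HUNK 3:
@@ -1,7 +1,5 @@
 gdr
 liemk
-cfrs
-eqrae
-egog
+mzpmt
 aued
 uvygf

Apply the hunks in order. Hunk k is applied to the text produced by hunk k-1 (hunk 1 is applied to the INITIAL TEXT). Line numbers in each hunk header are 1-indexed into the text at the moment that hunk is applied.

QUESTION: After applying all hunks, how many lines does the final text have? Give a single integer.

Answer: 5

Derivation:
Hunk 1: at line 1 remove [uiemn,skrz,bzjsv] add [liemk] -> 5 lines: gdr liemk wuyb aued uvygf
Hunk 2: at line 1 remove [wuyb] add [cfrs,eqrae,egog] -> 7 lines: gdr liemk cfrs eqrae egog aued uvygf
Hunk 3: at line 1 remove [cfrs,eqrae,egog] add [mzpmt] -> 5 lines: gdr liemk mzpmt aued uvygf
Final line count: 5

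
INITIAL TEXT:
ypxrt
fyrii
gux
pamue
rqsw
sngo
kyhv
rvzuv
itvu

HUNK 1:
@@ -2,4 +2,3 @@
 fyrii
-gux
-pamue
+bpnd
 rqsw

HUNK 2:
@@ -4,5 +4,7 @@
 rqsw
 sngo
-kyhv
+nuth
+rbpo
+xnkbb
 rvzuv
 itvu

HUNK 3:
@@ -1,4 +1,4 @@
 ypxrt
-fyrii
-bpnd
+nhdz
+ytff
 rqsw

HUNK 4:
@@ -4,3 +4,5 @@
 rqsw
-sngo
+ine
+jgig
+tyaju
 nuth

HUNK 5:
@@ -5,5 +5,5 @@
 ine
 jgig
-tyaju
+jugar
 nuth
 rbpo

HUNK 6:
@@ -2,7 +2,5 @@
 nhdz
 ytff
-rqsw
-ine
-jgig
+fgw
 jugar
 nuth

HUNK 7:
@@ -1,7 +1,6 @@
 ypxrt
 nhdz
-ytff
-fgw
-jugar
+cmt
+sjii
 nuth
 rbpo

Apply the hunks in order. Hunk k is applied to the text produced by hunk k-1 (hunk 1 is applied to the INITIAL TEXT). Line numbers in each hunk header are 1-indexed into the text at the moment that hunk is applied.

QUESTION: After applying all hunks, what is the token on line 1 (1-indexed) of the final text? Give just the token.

Hunk 1: at line 2 remove [gux,pamue] add [bpnd] -> 8 lines: ypxrt fyrii bpnd rqsw sngo kyhv rvzuv itvu
Hunk 2: at line 4 remove [kyhv] add [nuth,rbpo,xnkbb] -> 10 lines: ypxrt fyrii bpnd rqsw sngo nuth rbpo xnkbb rvzuv itvu
Hunk 3: at line 1 remove [fyrii,bpnd] add [nhdz,ytff] -> 10 lines: ypxrt nhdz ytff rqsw sngo nuth rbpo xnkbb rvzuv itvu
Hunk 4: at line 4 remove [sngo] add [ine,jgig,tyaju] -> 12 lines: ypxrt nhdz ytff rqsw ine jgig tyaju nuth rbpo xnkbb rvzuv itvu
Hunk 5: at line 5 remove [tyaju] add [jugar] -> 12 lines: ypxrt nhdz ytff rqsw ine jgig jugar nuth rbpo xnkbb rvzuv itvu
Hunk 6: at line 2 remove [rqsw,ine,jgig] add [fgw] -> 10 lines: ypxrt nhdz ytff fgw jugar nuth rbpo xnkbb rvzuv itvu
Hunk 7: at line 1 remove [ytff,fgw,jugar] add [cmt,sjii] -> 9 lines: ypxrt nhdz cmt sjii nuth rbpo xnkbb rvzuv itvu
Final line 1: ypxrt

Answer: ypxrt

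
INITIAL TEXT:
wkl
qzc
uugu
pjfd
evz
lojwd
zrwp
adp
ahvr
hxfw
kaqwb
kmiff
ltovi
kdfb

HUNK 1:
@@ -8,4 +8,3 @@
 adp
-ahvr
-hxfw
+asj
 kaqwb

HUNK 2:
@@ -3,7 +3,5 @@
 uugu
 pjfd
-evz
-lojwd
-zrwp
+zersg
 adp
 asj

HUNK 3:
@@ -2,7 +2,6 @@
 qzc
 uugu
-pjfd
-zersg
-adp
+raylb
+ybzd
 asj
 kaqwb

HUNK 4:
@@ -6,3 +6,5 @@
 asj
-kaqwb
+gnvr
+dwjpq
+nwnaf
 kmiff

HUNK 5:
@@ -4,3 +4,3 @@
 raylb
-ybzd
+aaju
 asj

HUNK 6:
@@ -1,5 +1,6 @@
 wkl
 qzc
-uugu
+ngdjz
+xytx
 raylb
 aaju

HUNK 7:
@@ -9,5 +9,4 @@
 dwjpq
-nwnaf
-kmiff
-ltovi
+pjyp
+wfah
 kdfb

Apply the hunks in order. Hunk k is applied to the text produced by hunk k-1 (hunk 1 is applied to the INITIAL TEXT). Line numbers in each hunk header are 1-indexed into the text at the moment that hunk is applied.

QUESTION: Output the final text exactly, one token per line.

Hunk 1: at line 8 remove [ahvr,hxfw] add [asj] -> 13 lines: wkl qzc uugu pjfd evz lojwd zrwp adp asj kaqwb kmiff ltovi kdfb
Hunk 2: at line 3 remove [evz,lojwd,zrwp] add [zersg] -> 11 lines: wkl qzc uugu pjfd zersg adp asj kaqwb kmiff ltovi kdfb
Hunk 3: at line 2 remove [pjfd,zersg,adp] add [raylb,ybzd] -> 10 lines: wkl qzc uugu raylb ybzd asj kaqwb kmiff ltovi kdfb
Hunk 4: at line 6 remove [kaqwb] add [gnvr,dwjpq,nwnaf] -> 12 lines: wkl qzc uugu raylb ybzd asj gnvr dwjpq nwnaf kmiff ltovi kdfb
Hunk 5: at line 4 remove [ybzd] add [aaju] -> 12 lines: wkl qzc uugu raylb aaju asj gnvr dwjpq nwnaf kmiff ltovi kdfb
Hunk 6: at line 1 remove [uugu] add [ngdjz,xytx] -> 13 lines: wkl qzc ngdjz xytx raylb aaju asj gnvr dwjpq nwnaf kmiff ltovi kdfb
Hunk 7: at line 9 remove [nwnaf,kmiff,ltovi] add [pjyp,wfah] -> 12 lines: wkl qzc ngdjz xytx raylb aaju asj gnvr dwjpq pjyp wfah kdfb

Answer: wkl
qzc
ngdjz
xytx
raylb
aaju
asj
gnvr
dwjpq
pjyp
wfah
kdfb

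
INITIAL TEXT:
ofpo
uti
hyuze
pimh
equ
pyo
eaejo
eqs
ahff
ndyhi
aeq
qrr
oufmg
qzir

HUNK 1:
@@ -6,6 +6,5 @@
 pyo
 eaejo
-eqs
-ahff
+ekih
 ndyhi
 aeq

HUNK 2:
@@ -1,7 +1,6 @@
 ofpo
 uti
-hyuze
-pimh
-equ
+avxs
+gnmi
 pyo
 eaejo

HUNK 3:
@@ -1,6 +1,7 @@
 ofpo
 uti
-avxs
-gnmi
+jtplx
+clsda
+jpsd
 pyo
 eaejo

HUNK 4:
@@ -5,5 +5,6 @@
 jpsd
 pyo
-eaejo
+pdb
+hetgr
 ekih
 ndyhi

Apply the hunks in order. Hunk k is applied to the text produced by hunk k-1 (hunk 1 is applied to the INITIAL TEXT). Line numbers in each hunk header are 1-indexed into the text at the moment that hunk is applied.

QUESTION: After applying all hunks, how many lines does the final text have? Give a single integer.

Hunk 1: at line 6 remove [eqs,ahff] add [ekih] -> 13 lines: ofpo uti hyuze pimh equ pyo eaejo ekih ndyhi aeq qrr oufmg qzir
Hunk 2: at line 1 remove [hyuze,pimh,equ] add [avxs,gnmi] -> 12 lines: ofpo uti avxs gnmi pyo eaejo ekih ndyhi aeq qrr oufmg qzir
Hunk 3: at line 1 remove [avxs,gnmi] add [jtplx,clsda,jpsd] -> 13 lines: ofpo uti jtplx clsda jpsd pyo eaejo ekih ndyhi aeq qrr oufmg qzir
Hunk 4: at line 5 remove [eaejo] add [pdb,hetgr] -> 14 lines: ofpo uti jtplx clsda jpsd pyo pdb hetgr ekih ndyhi aeq qrr oufmg qzir
Final line count: 14

Answer: 14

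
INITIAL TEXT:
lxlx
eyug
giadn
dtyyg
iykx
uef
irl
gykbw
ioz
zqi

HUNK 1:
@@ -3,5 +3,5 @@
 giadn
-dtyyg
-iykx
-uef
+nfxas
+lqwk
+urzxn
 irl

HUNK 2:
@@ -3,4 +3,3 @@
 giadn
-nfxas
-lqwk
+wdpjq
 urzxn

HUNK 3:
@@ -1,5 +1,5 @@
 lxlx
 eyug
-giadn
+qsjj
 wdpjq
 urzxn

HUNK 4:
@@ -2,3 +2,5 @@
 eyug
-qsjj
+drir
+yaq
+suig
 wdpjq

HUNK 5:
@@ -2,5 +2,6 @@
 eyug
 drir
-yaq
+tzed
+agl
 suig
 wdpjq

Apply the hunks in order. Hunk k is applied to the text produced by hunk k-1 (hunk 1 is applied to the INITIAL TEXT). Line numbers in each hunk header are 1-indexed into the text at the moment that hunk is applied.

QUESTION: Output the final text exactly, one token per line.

Answer: lxlx
eyug
drir
tzed
agl
suig
wdpjq
urzxn
irl
gykbw
ioz
zqi

Derivation:
Hunk 1: at line 3 remove [dtyyg,iykx,uef] add [nfxas,lqwk,urzxn] -> 10 lines: lxlx eyug giadn nfxas lqwk urzxn irl gykbw ioz zqi
Hunk 2: at line 3 remove [nfxas,lqwk] add [wdpjq] -> 9 lines: lxlx eyug giadn wdpjq urzxn irl gykbw ioz zqi
Hunk 3: at line 1 remove [giadn] add [qsjj] -> 9 lines: lxlx eyug qsjj wdpjq urzxn irl gykbw ioz zqi
Hunk 4: at line 2 remove [qsjj] add [drir,yaq,suig] -> 11 lines: lxlx eyug drir yaq suig wdpjq urzxn irl gykbw ioz zqi
Hunk 5: at line 2 remove [yaq] add [tzed,agl] -> 12 lines: lxlx eyug drir tzed agl suig wdpjq urzxn irl gykbw ioz zqi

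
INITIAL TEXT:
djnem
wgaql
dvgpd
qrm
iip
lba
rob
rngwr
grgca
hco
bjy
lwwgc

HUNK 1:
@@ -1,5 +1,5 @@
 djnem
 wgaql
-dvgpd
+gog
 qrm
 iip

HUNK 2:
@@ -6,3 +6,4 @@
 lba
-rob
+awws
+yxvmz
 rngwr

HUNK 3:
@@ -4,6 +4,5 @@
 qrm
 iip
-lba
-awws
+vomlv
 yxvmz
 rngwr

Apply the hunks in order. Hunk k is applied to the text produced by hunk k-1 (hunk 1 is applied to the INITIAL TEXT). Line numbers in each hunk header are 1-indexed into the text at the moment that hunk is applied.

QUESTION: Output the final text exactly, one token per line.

Hunk 1: at line 1 remove [dvgpd] add [gog] -> 12 lines: djnem wgaql gog qrm iip lba rob rngwr grgca hco bjy lwwgc
Hunk 2: at line 6 remove [rob] add [awws,yxvmz] -> 13 lines: djnem wgaql gog qrm iip lba awws yxvmz rngwr grgca hco bjy lwwgc
Hunk 3: at line 4 remove [lba,awws] add [vomlv] -> 12 lines: djnem wgaql gog qrm iip vomlv yxvmz rngwr grgca hco bjy lwwgc

Answer: djnem
wgaql
gog
qrm
iip
vomlv
yxvmz
rngwr
grgca
hco
bjy
lwwgc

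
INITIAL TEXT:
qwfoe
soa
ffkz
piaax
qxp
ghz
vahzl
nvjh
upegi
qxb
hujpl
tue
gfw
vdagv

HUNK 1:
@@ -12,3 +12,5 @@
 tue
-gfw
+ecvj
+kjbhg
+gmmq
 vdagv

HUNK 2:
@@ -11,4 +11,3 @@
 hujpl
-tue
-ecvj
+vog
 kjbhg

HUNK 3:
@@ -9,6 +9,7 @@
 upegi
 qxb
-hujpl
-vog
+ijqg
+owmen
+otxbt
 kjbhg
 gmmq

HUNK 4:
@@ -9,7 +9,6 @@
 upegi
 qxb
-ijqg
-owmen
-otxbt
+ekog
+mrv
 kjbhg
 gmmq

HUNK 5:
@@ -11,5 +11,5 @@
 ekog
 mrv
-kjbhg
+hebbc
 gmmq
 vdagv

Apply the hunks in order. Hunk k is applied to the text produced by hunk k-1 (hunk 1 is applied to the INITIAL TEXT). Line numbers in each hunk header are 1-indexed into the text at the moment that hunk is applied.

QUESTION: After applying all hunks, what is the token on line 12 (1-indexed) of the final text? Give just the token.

Hunk 1: at line 12 remove [gfw] add [ecvj,kjbhg,gmmq] -> 16 lines: qwfoe soa ffkz piaax qxp ghz vahzl nvjh upegi qxb hujpl tue ecvj kjbhg gmmq vdagv
Hunk 2: at line 11 remove [tue,ecvj] add [vog] -> 15 lines: qwfoe soa ffkz piaax qxp ghz vahzl nvjh upegi qxb hujpl vog kjbhg gmmq vdagv
Hunk 3: at line 9 remove [hujpl,vog] add [ijqg,owmen,otxbt] -> 16 lines: qwfoe soa ffkz piaax qxp ghz vahzl nvjh upegi qxb ijqg owmen otxbt kjbhg gmmq vdagv
Hunk 4: at line 9 remove [ijqg,owmen,otxbt] add [ekog,mrv] -> 15 lines: qwfoe soa ffkz piaax qxp ghz vahzl nvjh upegi qxb ekog mrv kjbhg gmmq vdagv
Hunk 5: at line 11 remove [kjbhg] add [hebbc] -> 15 lines: qwfoe soa ffkz piaax qxp ghz vahzl nvjh upegi qxb ekog mrv hebbc gmmq vdagv
Final line 12: mrv

Answer: mrv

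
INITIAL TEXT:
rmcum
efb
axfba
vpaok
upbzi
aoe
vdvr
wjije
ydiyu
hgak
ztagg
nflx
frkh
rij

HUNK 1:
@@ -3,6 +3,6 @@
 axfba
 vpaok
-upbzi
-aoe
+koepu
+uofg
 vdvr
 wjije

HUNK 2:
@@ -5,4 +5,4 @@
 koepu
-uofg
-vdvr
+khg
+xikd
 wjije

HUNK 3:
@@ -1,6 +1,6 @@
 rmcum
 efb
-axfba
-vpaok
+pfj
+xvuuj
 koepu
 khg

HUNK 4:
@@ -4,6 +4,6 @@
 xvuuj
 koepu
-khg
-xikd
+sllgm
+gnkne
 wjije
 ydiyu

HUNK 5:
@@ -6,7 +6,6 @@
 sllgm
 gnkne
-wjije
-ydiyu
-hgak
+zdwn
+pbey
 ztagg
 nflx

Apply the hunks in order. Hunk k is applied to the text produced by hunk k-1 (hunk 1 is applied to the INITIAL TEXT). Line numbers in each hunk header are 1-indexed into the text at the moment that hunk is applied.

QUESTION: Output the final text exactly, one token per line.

Answer: rmcum
efb
pfj
xvuuj
koepu
sllgm
gnkne
zdwn
pbey
ztagg
nflx
frkh
rij

Derivation:
Hunk 1: at line 3 remove [upbzi,aoe] add [koepu,uofg] -> 14 lines: rmcum efb axfba vpaok koepu uofg vdvr wjije ydiyu hgak ztagg nflx frkh rij
Hunk 2: at line 5 remove [uofg,vdvr] add [khg,xikd] -> 14 lines: rmcum efb axfba vpaok koepu khg xikd wjije ydiyu hgak ztagg nflx frkh rij
Hunk 3: at line 1 remove [axfba,vpaok] add [pfj,xvuuj] -> 14 lines: rmcum efb pfj xvuuj koepu khg xikd wjije ydiyu hgak ztagg nflx frkh rij
Hunk 4: at line 4 remove [khg,xikd] add [sllgm,gnkne] -> 14 lines: rmcum efb pfj xvuuj koepu sllgm gnkne wjije ydiyu hgak ztagg nflx frkh rij
Hunk 5: at line 6 remove [wjije,ydiyu,hgak] add [zdwn,pbey] -> 13 lines: rmcum efb pfj xvuuj koepu sllgm gnkne zdwn pbey ztagg nflx frkh rij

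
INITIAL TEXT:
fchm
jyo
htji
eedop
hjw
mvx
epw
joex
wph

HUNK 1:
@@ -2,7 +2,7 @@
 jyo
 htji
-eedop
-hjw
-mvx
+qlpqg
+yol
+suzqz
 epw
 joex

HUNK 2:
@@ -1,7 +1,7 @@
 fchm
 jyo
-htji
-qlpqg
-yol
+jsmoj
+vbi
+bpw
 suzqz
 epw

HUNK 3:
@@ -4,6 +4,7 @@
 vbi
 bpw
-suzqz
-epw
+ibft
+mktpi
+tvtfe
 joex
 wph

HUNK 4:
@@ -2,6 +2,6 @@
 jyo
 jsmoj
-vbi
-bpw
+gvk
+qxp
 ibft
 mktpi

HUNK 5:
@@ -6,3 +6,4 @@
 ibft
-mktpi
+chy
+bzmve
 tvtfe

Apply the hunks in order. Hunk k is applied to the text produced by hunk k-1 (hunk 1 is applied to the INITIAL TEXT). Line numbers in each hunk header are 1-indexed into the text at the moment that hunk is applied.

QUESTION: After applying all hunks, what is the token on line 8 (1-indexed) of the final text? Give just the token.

Hunk 1: at line 2 remove [eedop,hjw,mvx] add [qlpqg,yol,suzqz] -> 9 lines: fchm jyo htji qlpqg yol suzqz epw joex wph
Hunk 2: at line 1 remove [htji,qlpqg,yol] add [jsmoj,vbi,bpw] -> 9 lines: fchm jyo jsmoj vbi bpw suzqz epw joex wph
Hunk 3: at line 4 remove [suzqz,epw] add [ibft,mktpi,tvtfe] -> 10 lines: fchm jyo jsmoj vbi bpw ibft mktpi tvtfe joex wph
Hunk 4: at line 2 remove [vbi,bpw] add [gvk,qxp] -> 10 lines: fchm jyo jsmoj gvk qxp ibft mktpi tvtfe joex wph
Hunk 5: at line 6 remove [mktpi] add [chy,bzmve] -> 11 lines: fchm jyo jsmoj gvk qxp ibft chy bzmve tvtfe joex wph
Final line 8: bzmve

Answer: bzmve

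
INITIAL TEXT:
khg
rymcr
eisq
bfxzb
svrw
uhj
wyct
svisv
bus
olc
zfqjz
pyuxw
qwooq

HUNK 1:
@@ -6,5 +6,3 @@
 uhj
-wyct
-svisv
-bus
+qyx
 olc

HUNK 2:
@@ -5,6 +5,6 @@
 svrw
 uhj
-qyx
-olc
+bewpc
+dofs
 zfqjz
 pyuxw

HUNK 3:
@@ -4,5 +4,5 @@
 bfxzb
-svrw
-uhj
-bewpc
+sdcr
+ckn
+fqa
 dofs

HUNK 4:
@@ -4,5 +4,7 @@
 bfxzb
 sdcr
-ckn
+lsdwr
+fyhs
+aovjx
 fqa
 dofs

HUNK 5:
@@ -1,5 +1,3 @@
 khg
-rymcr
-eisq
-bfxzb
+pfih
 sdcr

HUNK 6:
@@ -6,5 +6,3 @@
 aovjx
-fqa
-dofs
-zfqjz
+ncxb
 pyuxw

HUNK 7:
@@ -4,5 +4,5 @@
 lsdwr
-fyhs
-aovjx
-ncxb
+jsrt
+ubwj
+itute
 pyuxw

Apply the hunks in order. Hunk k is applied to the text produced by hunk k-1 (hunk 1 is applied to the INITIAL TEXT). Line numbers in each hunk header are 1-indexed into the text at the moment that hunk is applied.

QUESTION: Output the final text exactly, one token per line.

Hunk 1: at line 6 remove [wyct,svisv,bus] add [qyx] -> 11 lines: khg rymcr eisq bfxzb svrw uhj qyx olc zfqjz pyuxw qwooq
Hunk 2: at line 5 remove [qyx,olc] add [bewpc,dofs] -> 11 lines: khg rymcr eisq bfxzb svrw uhj bewpc dofs zfqjz pyuxw qwooq
Hunk 3: at line 4 remove [svrw,uhj,bewpc] add [sdcr,ckn,fqa] -> 11 lines: khg rymcr eisq bfxzb sdcr ckn fqa dofs zfqjz pyuxw qwooq
Hunk 4: at line 4 remove [ckn] add [lsdwr,fyhs,aovjx] -> 13 lines: khg rymcr eisq bfxzb sdcr lsdwr fyhs aovjx fqa dofs zfqjz pyuxw qwooq
Hunk 5: at line 1 remove [rymcr,eisq,bfxzb] add [pfih] -> 11 lines: khg pfih sdcr lsdwr fyhs aovjx fqa dofs zfqjz pyuxw qwooq
Hunk 6: at line 6 remove [fqa,dofs,zfqjz] add [ncxb] -> 9 lines: khg pfih sdcr lsdwr fyhs aovjx ncxb pyuxw qwooq
Hunk 7: at line 4 remove [fyhs,aovjx,ncxb] add [jsrt,ubwj,itute] -> 9 lines: khg pfih sdcr lsdwr jsrt ubwj itute pyuxw qwooq

Answer: khg
pfih
sdcr
lsdwr
jsrt
ubwj
itute
pyuxw
qwooq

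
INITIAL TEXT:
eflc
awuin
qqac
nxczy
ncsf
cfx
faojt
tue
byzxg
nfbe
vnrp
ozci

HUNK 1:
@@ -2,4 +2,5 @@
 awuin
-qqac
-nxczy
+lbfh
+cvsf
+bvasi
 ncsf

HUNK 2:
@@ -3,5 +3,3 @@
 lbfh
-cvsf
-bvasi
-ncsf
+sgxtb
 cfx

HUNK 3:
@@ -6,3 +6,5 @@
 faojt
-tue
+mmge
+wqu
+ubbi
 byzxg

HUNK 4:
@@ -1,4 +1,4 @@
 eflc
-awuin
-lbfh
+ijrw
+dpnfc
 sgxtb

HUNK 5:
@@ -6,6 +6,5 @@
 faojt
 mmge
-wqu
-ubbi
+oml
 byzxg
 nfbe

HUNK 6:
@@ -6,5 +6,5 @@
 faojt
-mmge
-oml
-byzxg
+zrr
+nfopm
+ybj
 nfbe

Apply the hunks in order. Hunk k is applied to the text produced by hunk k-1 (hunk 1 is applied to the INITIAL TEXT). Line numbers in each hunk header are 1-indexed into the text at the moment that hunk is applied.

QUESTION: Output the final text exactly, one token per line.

Answer: eflc
ijrw
dpnfc
sgxtb
cfx
faojt
zrr
nfopm
ybj
nfbe
vnrp
ozci

Derivation:
Hunk 1: at line 2 remove [qqac,nxczy] add [lbfh,cvsf,bvasi] -> 13 lines: eflc awuin lbfh cvsf bvasi ncsf cfx faojt tue byzxg nfbe vnrp ozci
Hunk 2: at line 3 remove [cvsf,bvasi,ncsf] add [sgxtb] -> 11 lines: eflc awuin lbfh sgxtb cfx faojt tue byzxg nfbe vnrp ozci
Hunk 3: at line 6 remove [tue] add [mmge,wqu,ubbi] -> 13 lines: eflc awuin lbfh sgxtb cfx faojt mmge wqu ubbi byzxg nfbe vnrp ozci
Hunk 4: at line 1 remove [awuin,lbfh] add [ijrw,dpnfc] -> 13 lines: eflc ijrw dpnfc sgxtb cfx faojt mmge wqu ubbi byzxg nfbe vnrp ozci
Hunk 5: at line 6 remove [wqu,ubbi] add [oml] -> 12 lines: eflc ijrw dpnfc sgxtb cfx faojt mmge oml byzxg nfbe vnrp ozci
Hunk 6: at line 6 remove [mmge,oml,byzxg] add [zrr,nfopm,ybj] -> 12 lines: eflc ijrw dpnfc sgxtb cfx faojt zrr nfopm ybj nfbe vnrp ozci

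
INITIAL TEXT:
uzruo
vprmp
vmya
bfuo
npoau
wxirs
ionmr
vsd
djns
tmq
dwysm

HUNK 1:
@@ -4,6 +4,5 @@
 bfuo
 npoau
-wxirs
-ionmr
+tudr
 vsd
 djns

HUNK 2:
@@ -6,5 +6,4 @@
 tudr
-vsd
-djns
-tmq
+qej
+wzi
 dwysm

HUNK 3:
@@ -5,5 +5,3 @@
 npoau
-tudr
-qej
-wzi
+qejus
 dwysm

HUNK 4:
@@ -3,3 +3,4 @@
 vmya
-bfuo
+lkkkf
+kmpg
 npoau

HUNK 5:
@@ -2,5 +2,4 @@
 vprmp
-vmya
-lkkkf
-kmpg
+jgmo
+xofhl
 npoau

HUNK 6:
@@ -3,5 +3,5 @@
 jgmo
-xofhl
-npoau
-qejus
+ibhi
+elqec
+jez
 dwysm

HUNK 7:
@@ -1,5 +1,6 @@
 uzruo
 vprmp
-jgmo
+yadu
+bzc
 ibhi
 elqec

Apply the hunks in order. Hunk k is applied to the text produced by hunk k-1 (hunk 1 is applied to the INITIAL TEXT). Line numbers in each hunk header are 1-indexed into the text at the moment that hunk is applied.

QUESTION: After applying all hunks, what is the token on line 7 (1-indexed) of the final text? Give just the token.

Answer: jez

Derivation:
Hunk 1: at line 4 remove [wxirs,ionmr] add [tudr] -> 10 lines: uzruo vprmp vmya bfuo npoau tudr vsd djns tmq dwysm
Hunk 2: at line 6 remove [vsd,djns,tmq] add [qej,wzi] -> 9 lines: uzruo vprmp vmya bfuo npoau tudr qej wzi dwysm
Hunk 3: at line 5 remove [tudr,qej,wzi] add [qejus] -> 7 lines: uzruo vprmp vmya bfuo npoau qejus dwysm
Hunk 4: at line 3 remove [bfuo] add [lkkkf,kmpg] -> 8 lines: uzruo vprmp vmya lkkkf kmpg npoau qejus dwysm
Hunk 5: at line 2 remove [vmya,lkkkf,kmpg] add [jgmo,xofhl] -> 7 lines: uzruo vprmp jgmo xofhl npoau qejus dwysm
Hunk 6: at line 3 remove [xofhl,npoau,qejus] add [ibhi,elqec,jez] -> 7 lines: uzruo vprmp jgmo ibhi elqec jez dwysm
Hunk 7: at line 1 remove [jgmo] add [yadu,bzc] -> 8 lines: uzruo vprmp yadu bzc ibhi elqec jez dwysm
Final line 7: jez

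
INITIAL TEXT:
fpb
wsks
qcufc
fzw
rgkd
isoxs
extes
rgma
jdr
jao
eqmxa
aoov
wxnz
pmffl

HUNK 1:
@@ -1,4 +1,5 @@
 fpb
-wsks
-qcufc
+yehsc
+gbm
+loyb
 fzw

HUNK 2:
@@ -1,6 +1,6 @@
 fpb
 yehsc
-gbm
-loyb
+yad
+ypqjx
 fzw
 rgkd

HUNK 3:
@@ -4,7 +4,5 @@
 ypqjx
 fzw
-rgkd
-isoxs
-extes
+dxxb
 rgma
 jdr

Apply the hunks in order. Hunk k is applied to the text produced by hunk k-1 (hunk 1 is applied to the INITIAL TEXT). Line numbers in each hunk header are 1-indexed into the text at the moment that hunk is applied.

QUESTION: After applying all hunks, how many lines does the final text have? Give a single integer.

Answer: 13

Derivation:
Hunk 1: at line 1 remove [wsks,qcufc] add [yehsc,gbm,loyb] -> 15 lines: fpb yehsc gbm loyb fzw rgkd isoxs extes rgma jdr jao eqmxa aoov wxnz pmffl
Hunk 2: at line 1 remove [gbm,loyb] add [yad,ypqjx] -> 15 lines: fpb yehsc yad ypqjx fzw rgkd isoxs extes rgma jdr jao eqmxa aoov wxnz pmffl
Hunk 3: at line 4 remove [rgkd,isoxs,extes] add [dxxb] -> 13 lines: fpb yehsc yad ypqjx fzw dxxb rgma jdr jao eqmxa aoov wxnz pmffl
Final line count: 13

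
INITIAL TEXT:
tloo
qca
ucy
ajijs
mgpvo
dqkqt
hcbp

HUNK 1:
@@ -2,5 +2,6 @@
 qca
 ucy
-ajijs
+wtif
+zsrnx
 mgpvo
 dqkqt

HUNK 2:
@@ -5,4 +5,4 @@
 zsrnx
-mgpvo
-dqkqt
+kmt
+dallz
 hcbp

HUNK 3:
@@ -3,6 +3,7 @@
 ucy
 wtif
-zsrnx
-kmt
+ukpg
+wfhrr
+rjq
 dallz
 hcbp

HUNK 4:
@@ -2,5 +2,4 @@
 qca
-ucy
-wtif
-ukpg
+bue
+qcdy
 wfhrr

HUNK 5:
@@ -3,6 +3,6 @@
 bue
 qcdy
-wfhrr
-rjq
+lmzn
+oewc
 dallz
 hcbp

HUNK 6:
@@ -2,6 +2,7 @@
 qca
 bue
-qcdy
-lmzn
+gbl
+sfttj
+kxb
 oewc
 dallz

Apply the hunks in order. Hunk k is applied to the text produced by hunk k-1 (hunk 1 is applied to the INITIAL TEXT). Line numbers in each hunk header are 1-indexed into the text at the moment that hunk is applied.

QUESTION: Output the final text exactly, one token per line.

Hunk 1: at line 2 remove [ajijs] add [wtif,zsrnx] -> 8 lines: tloo qca ucy wtif zsrnx mgpvo dqkqt hcbp
Hunk 2: at line 5 remove [mgpvo,dqkqt] add [kmt,dallz] -> 8 lines: tloo qca ucy wtif zsrnx kmt dallz hcbp
Hunk 3: at line 3 remove [zsrnx,kmt] add [ukpg,wfhrr,rjq] -> 9 lines: tloo qca ucy wtif ukpg wfhrr rjq dallz hcbp
Hunk 4: at line 2 remove [ucy,wtif,ukpg] add [bue,qcdy] -> 8 lines: tloo qca bue qcdy wfhrr rjq dallz hcbp
Hunk 5: at line 3 remove [wfhrr,rjq] add [lmzn,oewc] -> 8 lines: tloo qca bue qcdy lmzn oewc dallz hcbp
Hunk 6: at line 2 remove [qcdy,lmzn] add [gbl,sfttj,kxb] -> 9 lines: tloo qca bue gbl sfttj kxb oewc dallz hcbp

Answer: tloo
qca
bue
gbl
sfttj
kxb
oewc
dallz
hcbp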